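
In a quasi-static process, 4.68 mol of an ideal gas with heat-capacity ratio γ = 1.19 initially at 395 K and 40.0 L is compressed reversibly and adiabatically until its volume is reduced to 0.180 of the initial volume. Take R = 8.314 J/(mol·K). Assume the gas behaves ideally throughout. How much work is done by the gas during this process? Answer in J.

-31200 J

P₁ = nRT₁/V₁ = 4.68×8.314×395/40.0 = 384 kPa.
Adiabatic: TV^(γ−1) = const ⇒ T₂ = 395×(5.56)^0.190 = 547 K; PV^γ = const ⇒ P₂ = 2960 kPa.
ΔU = nCvΔT = 4.68×43.8×(547−395) = 31200 J.
Q = 0 for an adiabatic process, so W = −ΔU = -31200 J.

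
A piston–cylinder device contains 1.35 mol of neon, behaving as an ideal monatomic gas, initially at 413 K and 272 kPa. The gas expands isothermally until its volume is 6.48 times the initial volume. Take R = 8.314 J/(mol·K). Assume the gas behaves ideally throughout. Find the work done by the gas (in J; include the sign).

8660 J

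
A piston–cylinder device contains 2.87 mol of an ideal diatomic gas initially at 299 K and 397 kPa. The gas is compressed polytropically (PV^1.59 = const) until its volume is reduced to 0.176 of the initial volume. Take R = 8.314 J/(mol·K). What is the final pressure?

6290 kPa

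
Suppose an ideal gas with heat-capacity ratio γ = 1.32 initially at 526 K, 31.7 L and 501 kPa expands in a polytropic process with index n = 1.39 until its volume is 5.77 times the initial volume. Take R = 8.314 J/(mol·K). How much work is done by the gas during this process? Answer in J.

n = P₁V₁/(RT₁) = 501×31.7/(8.314×526) = 3.63 mol.
Polytropic n=1.39: T₂ = T₁(V₁/V₂)^(n−1) = 526×(0.173)^0.39 = 266 K; P₂ = P₁(V₁/V₂)^n = 43.8 kPa.
W = (P₁V₁−P₂V₂)/(n−1) = (501×31.7−43.8×183)/0.39 = 20200 J.

20200 J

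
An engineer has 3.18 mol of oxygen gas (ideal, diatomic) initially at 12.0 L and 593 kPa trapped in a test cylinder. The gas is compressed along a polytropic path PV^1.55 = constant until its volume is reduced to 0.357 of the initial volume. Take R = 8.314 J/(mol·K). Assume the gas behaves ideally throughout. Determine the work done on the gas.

9860 J

T₁ = P₁V₁/(nR) = 593×12.0/(3.18×8.314) = 269 K.
Polytropic n=1.55: T₂ = T₁(V₁/V₂)^(n−1) = 269×(2.80)^0.55 = 474 K; P₂ = P₁(V₁/V₂)^n = 2930 kPa.
W = (P₁V₁−P₂V₂)/(n−1) = (593×12.0−2930×4.28)/0.55 = -9860 J.
Work done on the gas = −W_by = 9860 J.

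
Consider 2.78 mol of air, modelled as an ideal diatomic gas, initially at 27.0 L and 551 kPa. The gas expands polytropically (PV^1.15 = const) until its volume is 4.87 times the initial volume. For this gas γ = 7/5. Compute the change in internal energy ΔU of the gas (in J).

-7860 J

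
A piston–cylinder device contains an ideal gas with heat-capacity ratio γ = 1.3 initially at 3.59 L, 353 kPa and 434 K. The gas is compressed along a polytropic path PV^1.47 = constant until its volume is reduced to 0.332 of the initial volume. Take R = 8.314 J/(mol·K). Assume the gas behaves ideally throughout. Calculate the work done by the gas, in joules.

n = P₁V₁/(RT₁) = 353×3.59/(8.314×434) = 0.351 mol.
Polytropic n=1.47: T₂ = T₁(V₁/V₂)^(n−1) = 434×(3.01)^0.47 = 729 K; P₂ = P₁(V₁/V₂)^n = 1790 kPa.
W = (P₁V₁−P₂V₂)/(n−1) = (353×3.59−1790×1.19)/0.47 = -1830 J.

-1830 J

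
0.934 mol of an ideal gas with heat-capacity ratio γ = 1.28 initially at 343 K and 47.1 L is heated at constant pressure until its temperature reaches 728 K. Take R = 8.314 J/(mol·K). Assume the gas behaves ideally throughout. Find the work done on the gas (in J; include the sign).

-2990 J

P₁ = nRT₁/V₁ = 0.934×8.314×343/47.1 = 56.5 kPa.
Isobaric: P stays 56.5 kPa; V/T = const ⇒ T₂ = 728 K, V₂ = 100 L.
W = PΔV = 56.5×(100−47.1) kPa·L = 2990 J.
Work done on the gas = −W_by = -2990 J.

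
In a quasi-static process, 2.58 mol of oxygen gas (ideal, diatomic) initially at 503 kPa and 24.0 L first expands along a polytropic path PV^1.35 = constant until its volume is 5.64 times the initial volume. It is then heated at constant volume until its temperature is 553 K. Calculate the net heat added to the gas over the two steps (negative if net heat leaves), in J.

15100 J

T₁ = P₁V₁/(nR) = 503×24.0/(2.58×8.314) = 563 K.
Step 1 — Polytropic n=1.35: T₂ = T₁(V₁/V₂)^(n−1) = 563×(0.177)^0.35 = 307 K; P₂ = P₁(V₁/V₂)^n = 48.7 kPa.
W = (P₁V₁−P₂V₂)/(n−1) = (503×24.0−48.7×135)/0.35 = 15700 J.
ΔU = nCvΔT = 2.58×20.8×(307−563) = -13700 J.
Q = ΔU + W = 1960 J.
State after step 1: P = 48.7 kPa, V = 135 L, T = 307 K.
Step 2 — Isochoric: V stays 135 L; P/T = const ⇒ T₂ = 553 K, P₂ = 87.6 kPa.
W = 0 (no volume change).
ΔU = nCvΔT = 2.58×20.8×(553−307) = 13200 J.
Q = ΔU = 13200 J.
Net over both steps: W = 15700 J, Q = 15100 J, ΔU = -525 J.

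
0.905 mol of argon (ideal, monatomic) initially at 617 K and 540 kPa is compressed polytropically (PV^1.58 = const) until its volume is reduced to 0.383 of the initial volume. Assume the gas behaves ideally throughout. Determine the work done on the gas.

5960 J

V₁ = nRT₁/P₁ = 0.905×8.314×617/540 = 8.60 L.
Polytropic n=1.58: T₂ = T₁(V₁/V₂)^(n−1) = 617×(2.61)^0.58 = 1080 K; P₂ = P₁(V₁/V₂)^n = 2460 kPa.
W = (P₁V₁−P₂V₂)/(n−1) = (540×8.60−2460×3.29)/0.58 = -5960 J.
Work done on the gas = −W_by = 5960 J.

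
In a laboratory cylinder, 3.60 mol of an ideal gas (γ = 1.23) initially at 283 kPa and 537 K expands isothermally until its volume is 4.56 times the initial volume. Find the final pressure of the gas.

62.1 kPa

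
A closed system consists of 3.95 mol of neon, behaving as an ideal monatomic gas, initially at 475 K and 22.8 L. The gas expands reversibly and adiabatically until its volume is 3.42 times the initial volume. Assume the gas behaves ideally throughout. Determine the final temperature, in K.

209 K

P₁ = nRT₁/V₁ = 3.95×8.314×475/22.8 = 684 kPa.
Adiabatic: TV^(γ−1) = const ⇒ T₂ = 475×(0.292)^0.667 = 209 K; PV^γ = const ⇒ P₂ = 88.1 kPa.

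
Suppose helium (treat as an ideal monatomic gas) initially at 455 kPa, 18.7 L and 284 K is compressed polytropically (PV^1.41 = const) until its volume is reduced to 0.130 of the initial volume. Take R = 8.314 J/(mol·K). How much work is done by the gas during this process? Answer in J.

n = P₁V₁/(RT₁) = 455×18.7/(8.314×284) = 3.60 mol.
Polytropic n=1.41: T₂ = T₁(V₁/V₂)^(n−1) = 284×(7.69)^0.41 = 656 K; P₂ = P₁(V₁/V₂)^n = 8080 kPa.
W = (P₁V₁−P₂V₂)/(n−1) = (455×18.7−8080×2.43)/0.41 = -27100 J.

-27100 J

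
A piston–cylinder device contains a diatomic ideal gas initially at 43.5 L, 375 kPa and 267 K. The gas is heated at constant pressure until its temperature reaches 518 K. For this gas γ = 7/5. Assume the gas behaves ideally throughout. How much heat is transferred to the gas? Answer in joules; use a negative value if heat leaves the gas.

53700 J

n = P₁V₁/(RT₁) = 375×43.5/(8.314×267) = 7.35 mol.
Isobaric: P stays 375 kPa; V/T = const ⇒ T₂ = 518 K, V₂ = 84.4 L.
W = PΔV = 375×(84.4−43.5) kPa·L = 15300 J.
ΔU = nCvΔT = 7.35×20.8×(518−267) = 38300 J.
Q = ΔU + W = nCpΔT = 53700 J.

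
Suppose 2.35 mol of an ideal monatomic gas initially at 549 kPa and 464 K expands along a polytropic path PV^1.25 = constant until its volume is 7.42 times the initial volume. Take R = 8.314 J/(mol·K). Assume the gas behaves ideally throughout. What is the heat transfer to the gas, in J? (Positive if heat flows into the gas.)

8930 J

V₁ = nRT₁/P₁ = 2.35×8.314×464/549 = 16.5 L.
Polytropic n=1.25: T₂ = T₁(V₁/V₂)^(n−1) = 464×(0.135)^0.25 = 281 K; P₂ = P₁(V₁/V₂)^n = 44.8 kPa.
W = (P₁V₁−P₂V₂)/(n−1) = (549×16.5−44.8×123)/0.25 = 14300 J.
ΔU = nCvΔT = 2.35×12.5×(281−464) = -5360 J.
Q = ΔU + W = 8930 J.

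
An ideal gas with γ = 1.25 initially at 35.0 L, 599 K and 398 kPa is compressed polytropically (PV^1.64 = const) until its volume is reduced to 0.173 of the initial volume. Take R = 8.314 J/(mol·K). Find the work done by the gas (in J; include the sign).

-45100 J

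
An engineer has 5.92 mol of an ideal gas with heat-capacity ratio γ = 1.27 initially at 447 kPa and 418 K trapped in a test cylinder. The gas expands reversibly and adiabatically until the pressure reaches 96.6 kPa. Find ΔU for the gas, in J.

-21200 J

V₁ = nRT₁/P₁ = 5.92×8.314×418/447 = 46.0 L.
Adiabatic: T₂/T₁ = (P₂/P₁)^((γ−1)/γ) ⇒ T₂ = 418×(0.216)^0.213 = 302 K; V₂ = 154 L.
For an ideal gas ΔU = nCvΔT with Cv = R/(γ−1) = 30.8 J/(mol·K).
ΔU = 5.92×30.8×(302−418) = -21200 J.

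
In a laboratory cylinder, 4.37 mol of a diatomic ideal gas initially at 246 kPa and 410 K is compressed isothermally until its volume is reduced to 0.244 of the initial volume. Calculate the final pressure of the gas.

1010 kPa

V₁ = nRT₁/P₁ = 4.37×8.314×410/246 = 60.6 L.
Isothermal: T stays 410 K; PV = const ⇒ V₂ = 14.8 L, P₂ = 1010 kPa.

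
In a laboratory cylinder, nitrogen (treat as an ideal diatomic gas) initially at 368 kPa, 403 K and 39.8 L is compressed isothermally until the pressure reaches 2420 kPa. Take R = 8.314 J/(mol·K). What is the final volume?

Isothermal: T stays 403 K; PV = const ⇒ V₂ = 6.05 L, P₂ = 2420 kPa.

6.05 L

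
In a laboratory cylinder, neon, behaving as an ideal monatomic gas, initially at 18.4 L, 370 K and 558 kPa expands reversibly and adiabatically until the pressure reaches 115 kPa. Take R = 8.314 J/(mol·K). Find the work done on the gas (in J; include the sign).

-7210 J

n = P₁V₁/(RT₁) = 558×18.4/(8.314×370) = 3.34 mol.
Adiabatic: T₂/T₁ = (P₂/P₁)^((γ−1)/γ) ⇒ T₂ = 370×(0.206)^0.400 = 197 K; V₂ = 47.5 L.
ΔU = nCvΔT = 3.34×12.5×(197−370) = -7210 J.
Q = 0 for an adiabatic process, so W = −ΔU = 7210 J.
Work done on the gas = −W_by = -7210 J.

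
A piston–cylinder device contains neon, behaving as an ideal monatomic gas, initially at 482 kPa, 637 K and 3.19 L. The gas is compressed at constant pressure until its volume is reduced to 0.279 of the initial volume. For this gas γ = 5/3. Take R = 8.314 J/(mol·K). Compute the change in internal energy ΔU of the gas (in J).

-1660 J

n = P₁V₁/(RT₁) = 482×3.19/(8.314×637) = 0.290 mol.
Isobaric: P stays 482 kPa; V/T = const ⇒ T₂ = 178 K, V₂ = 0.890 L.
For an ideal gas ΔU = nCvΔT with Cv = (3/2)R = 12.5 J/(mol·K).
ΔU = 0.290×12.5×(178−637) = -1660 J.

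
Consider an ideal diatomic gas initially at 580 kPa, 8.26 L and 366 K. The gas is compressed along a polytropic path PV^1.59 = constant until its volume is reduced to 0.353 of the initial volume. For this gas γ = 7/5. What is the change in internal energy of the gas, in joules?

10200 J

n = P₁V₁/(RT₁) = 580×8.26/(8.314×366) = 1.57 mol.
Polytropic n=1.59: T₂ = T₁(V₁/V₂)^(n−1) = 366×(2.83)^0.59 = 677 K; P₂ = P₁(V₁/V₂)^n = 3040 kPa.
For an ideal gas ΔU = nCvΔT with Cv = (5/2)R = 20.8 J/(mol·K).
ΔU = 1.57×20.8×(677−366) = 10200 J.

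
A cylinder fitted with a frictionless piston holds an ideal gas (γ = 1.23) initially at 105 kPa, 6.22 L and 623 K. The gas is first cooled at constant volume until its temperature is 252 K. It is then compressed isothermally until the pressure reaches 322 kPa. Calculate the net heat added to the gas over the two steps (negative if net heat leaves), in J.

n = P₁V₁/(RT₁) = 105×6.22/(8.314×623) = 0.126 mol.
Step 1 — Isochoric: V stays 6.22 L; P/T = const ⇒ T₂ = 252 K, P₂ = 42.5 kPa.
W = 0 (no volume change).
ΔU = nCvΔT = 0.126×36.1×(252−623) = -1690 J.
Q = ΔU = -1690 J.
State after step 1: P = 42.5 kPa, V = 6.22 L, T = 252 K.
Step 2 — Isothermal: T stays 252 K; PV = const ⇒ V₂ = 0.820 L, P₂ = 322 kPa.
ΔU = 0 (ideal gas, T constant).
W = nRT ln(V₂/V₁) = 0.126×8.314×252×ln(0.132) = -535 J.
Q = ΔU + W = -535 J.
Net over both steps: W = -535 J, Q = -2230 J, ΔU = -1690 J.

-2230 J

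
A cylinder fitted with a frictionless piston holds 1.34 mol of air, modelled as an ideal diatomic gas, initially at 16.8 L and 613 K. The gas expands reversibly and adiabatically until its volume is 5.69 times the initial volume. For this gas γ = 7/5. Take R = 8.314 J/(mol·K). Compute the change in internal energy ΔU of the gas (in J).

P₁ = nRT₁/V₁ = 1.34×8.314×613/16.8 = 407 kPa.
Adiabatic: TV^(γ−1) = const ⇒ T₂ = 613×(0.176)^0.400 = 306 K; PV^γ = const ⇒ P₂ = 35.6 kPa.
For an ideal gas ΔU = nCvΔT with Cv = (5/2)R = 20.8 J/(mol·K).
ΔU = 1.34×20.8×(306−613) = -8560 J.

-8560 J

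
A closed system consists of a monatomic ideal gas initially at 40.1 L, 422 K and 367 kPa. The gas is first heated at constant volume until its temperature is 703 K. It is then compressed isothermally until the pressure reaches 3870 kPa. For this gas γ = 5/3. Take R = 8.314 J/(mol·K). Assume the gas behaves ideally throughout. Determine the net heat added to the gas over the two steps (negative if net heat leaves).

-30500 J

n = P₁V₁/(RT₁) = 367×40.1/(8.314×422) = 4.19 mol.
Step 1 — Isochoric: V stays 40.1 L; P/T = const ⇒ T₂ = 703 K, P₂ = 611 kPa.
W = 0 (no volume change).
ΔU = nCvΔT = 4.19×12.5×(703−422) = 14700 J.
Q = ΔU = 14700 J.
State after step 1: P = 611 kPa, V = 40.1 L, T = 703 K.
Step 2 — Isothermal: T stays 703 K; PV = const ⇒ V₂ = 6.33 L, P₂ = 3870 kPa.
ΔU = 0 (ideal gas, T constant).
W = nRT ln(V₂/V₁) = 4.19×8.314×703×ln(0.158) = -45200 J.
Q = ΔU + W = -45200 J.
Net over both steps: W = -45200 J, Q = -30500 J, ΔU = 14700 J.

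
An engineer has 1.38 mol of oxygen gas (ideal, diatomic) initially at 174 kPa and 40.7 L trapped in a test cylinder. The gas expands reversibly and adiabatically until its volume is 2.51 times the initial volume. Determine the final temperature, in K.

T₁ = P₁V₁/(nR) = 174×40.7/(1.38×8.314) = 617 K.
Adiabatic: TV^(γ−1) = const ⇒ T₂ = 617×(0.398)^0.400 = 427 K; PV^γ = const ⇒ P₂ = 48.0 kPa.

427 K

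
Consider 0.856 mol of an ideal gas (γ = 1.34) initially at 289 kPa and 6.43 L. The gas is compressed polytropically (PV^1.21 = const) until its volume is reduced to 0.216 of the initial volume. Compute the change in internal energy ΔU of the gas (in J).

T₁ = P₁V₁/(nR) = 289×6.43/(0.856×8.314) = 261 K.
Polytropic n=1.21: T₂ = T₁(V₁/V₂)^(n−1) = 261×(4.63)^0.21 = 360 K; P₂ = P₁(V₁/V₂)^n = 1850 kPa.
For an ideal gas ΔU = nCvΔT with Cv = R/(γ−1) = 24.5 J/(mol·K).
ΔU = 0.856×24.5×(360−261) = 2070 J.

2070 J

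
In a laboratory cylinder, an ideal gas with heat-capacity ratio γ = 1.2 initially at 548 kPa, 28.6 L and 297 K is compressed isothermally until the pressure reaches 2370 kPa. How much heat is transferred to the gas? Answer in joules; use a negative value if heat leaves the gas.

n = P₁V₁/(RT₁) = 548×28.6/(8.314×297) = 6.35 mol.
Isothermal: T stays 297 K; PV = const ⇒ V₂ = 6.61 L, P₂ = 2370 kPa.
ΔU = 0 (ideal gas, T constant).
W = nRT ln(V₂/V₁) = 6.35×8.314×297×ln(0.231) = -23000 J.
Q = ΔU + W = -23000 J.

-23000 J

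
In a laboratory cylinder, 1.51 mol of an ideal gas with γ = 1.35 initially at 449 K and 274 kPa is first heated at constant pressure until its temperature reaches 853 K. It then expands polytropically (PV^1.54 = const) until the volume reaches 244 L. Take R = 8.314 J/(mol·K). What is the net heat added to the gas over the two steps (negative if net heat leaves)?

12800 J

V₁ = nRT₁/P₁ = 1.51×8.314×449/274 = 20.6 L.
Step 1 — Isobaric: P stays 274 kPa; V/T = const ⇒ T₂ = 853 K, V₂ = 39.1 L.
W = PΔV = 274×(39.1−20.6) kPa·L = 5070 J.
ΔU = nCvΔT = 1.51×23.8×(853−449) = 14500 J.
Q = ΔU + W = nCpΔT = 19600 J.
State after step 1: P = 274 kPa, V = 39.1 L, T = 853 K.
Step 2 — Polytropic n=1.54: T₂ = T₁(V₁/V₂)^(n−1) = 853×(0.160)^0.54 = 317 K; P₂ = P₁(V₁/V₂)^n = 16.3 kPa.
W = (P₁V₁−P₂V₂)/(n−1) = (274×39.1−16.3×244)/0.54 = 12500 J.
ΔU = nCvΔT = 1.51×23.8×(317−853) = -19200 J.
Q = ΔU + W = -6760 J.
Net over both steps: W = 17500 J, Q = 12800 J, ΔU = -4720 J.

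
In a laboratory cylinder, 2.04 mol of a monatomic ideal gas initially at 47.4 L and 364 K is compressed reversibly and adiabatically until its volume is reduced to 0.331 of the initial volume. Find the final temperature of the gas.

761 K

P₁ = nRT₁/V₁ = 2.04×8.314×364/47.4 = 130 kPa.
Adiabatic: TV^(γ−1) = const ⇒ T₂ = 364×(3.02)^0.667 = 761 K; PV^γ = const ⇒ P₂ = 822 kPa.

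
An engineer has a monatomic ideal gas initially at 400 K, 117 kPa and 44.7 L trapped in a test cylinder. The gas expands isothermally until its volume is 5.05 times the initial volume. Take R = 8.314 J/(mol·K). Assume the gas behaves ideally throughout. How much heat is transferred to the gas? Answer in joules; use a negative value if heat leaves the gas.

8470 J

n = P₁V₁/(RT₁) = 117×44.7/(8.314×400) = 1.57 mol.
Isothermal: T stays 400 K; PV = const ⇒ V₂ = 226 L, P₂ = 23.2 kPa.
ΔU = 0 (ideal gas, T constant).
W = nRT ln(V₂/V₁) = 1.57×8.314×400×ln(5.05) = 8470 J.
Q = ΔU + W = 8470 J.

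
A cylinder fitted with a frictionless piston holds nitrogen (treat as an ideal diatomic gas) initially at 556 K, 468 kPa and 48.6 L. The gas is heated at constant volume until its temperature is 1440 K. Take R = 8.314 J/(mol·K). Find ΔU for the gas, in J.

n = P₁V₁/(RT₁) = 468×48.6/(8.314×556) = 4.92 mol.
Isochoric: V stays 48.6 L; P/T = const ⇒ T₂ = 1440 K, P₂ = 1210 kPa.
For an ideal gas ΔU = nCvΔT with Cv = (5/2)R = 20.8 J/(mol·K).
ΔU = 4.92×20.8×(1440−556) = 90400 J.

90400 J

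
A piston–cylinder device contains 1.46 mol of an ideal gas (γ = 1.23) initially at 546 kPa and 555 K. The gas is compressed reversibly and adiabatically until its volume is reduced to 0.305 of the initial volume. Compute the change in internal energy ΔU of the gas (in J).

9200 J

V₁ = nRT₁/P₁ = 1.46×8.314×555/546 = 12.3 L.
Adiabatic: TV^(γ−1) = const ⇒ T₂ = 555×(3.28)^0.230 = 729 K; PV^γ = const ⇒ P₂ = 2350 kPa.
For an ideal gas ΔU = nCvΔT with Cv = R/(γ−1) = 36.1 J/(mol·K).
ΔU = 1.46×36.1×(729−555) = 9200 J.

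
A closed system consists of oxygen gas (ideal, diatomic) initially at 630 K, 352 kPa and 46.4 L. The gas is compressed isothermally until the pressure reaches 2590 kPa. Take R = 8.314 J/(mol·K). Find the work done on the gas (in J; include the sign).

32600 J

n = P₁V₁/(RT₁) = 352×46.4/(8.314×630) = 3.12 mol.
Isothermal: T stays 630 K; PV = const ⇒ V₂ = 6.31 L, P₂ = 2590 kPa.
W = nRT ln(V₂/V₁) = 3.12×8.314×630×ln(0.136) = -32600 J.
Work done on the gas = −W_by = 32600 J.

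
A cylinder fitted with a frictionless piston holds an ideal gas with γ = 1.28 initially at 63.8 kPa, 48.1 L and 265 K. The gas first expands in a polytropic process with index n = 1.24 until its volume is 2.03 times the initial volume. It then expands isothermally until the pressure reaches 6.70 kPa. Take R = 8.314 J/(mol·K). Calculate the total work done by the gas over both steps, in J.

n = P₁V₁/(RT₁) = 63.8×48.1/(8.314×265) = 1.39 mol.
Step 1 — Polytropic n=1.24: T₂ = T₁(V₁/V₂)^(n−1) = 265×(0.493)^0.24 = 224 K; P₂ = P₁(V₁/V₂)^n = 26.5 kPa.
W = (P₁V₁−P₂V₂)/(n−1) = (63.8×48.1−26.5×97.6)/0.24 = 2000 J.
ΔU = nCvΔT = 1.39×29.7×(224−265) = -1710 J.
Q = ΔU + W = 285 J.
State after step 1: P = 26.5 kPa, V = 97.6 L, T = 224 K.
Step 2 — Isothermal: T stays 224 K; PV = const ⇒ V₂ = 386 L, P₂ = 6.70 kPa.
ΔU = 0 (ideal gas, T constant).
W = nRT ln(V₂/V₁) = 1.39×8.314×224×ln(3.96) = 3560 J.
Q = ΔU + W = 3560 J.
Net over both steps: W = 5560 J, Q = 3850 J, ΔU = -1710 J.

5560 J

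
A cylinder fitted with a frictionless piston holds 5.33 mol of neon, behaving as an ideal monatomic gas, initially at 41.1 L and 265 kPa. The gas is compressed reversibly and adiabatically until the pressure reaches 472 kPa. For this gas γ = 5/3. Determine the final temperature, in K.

310 K

T₁ = P₁V₁/(nR) = 265×41.1/(5.33×8.314) = 246 K.
Adiabatic: T₂/T₁ = (P₂/P₁)^((γ−1)/γ) ⇒ T₂ = 246×(1.78)^0.400 = 310 K; V₂ = 29.1 L.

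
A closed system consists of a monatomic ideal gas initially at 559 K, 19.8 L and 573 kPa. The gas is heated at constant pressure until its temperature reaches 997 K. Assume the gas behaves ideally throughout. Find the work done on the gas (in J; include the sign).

-8890 J

n = P₁V₁/(RT₁) = 573×19.8/(8.314×559) = 2.44 mol.
Isobaric: P stays 573 kPa; V/T = const ⇒ T₂ = 997 K, V₂ = 35.3 L.
W = PΔV = 573×(35.3−19.8) kPa·L = 8890 J.
Work done on the gas = −W_by = -8890 J.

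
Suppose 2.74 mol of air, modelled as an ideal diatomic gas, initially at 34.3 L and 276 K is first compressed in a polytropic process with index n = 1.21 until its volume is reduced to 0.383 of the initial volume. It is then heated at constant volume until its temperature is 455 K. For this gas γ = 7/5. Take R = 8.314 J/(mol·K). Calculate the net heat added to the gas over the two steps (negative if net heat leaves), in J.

P₁ = nRT₁/V₁ = 2.74×8.314×276/34.3 = 183 kPa.
Step 1 — Polytropic n=1.21: T₂ = T₁(V₁/V₂)^(n−1) = 276×(2.61)^0.21 = 338 K; P₂ = P₁(V₁/V₂)^n = 585 kPa.
W = (P₁V₁−P₂V₂)/(n−1) = (183×34.3−585×13.1)/0.21 = -6690 J.
ΔU = nCvΔT = 2.74×20.8×(338−276) = 3510 J.
Q = ΔU + W = -3180 J.
State after step 1: P = 585 kPa, V = 13.1 L, T = 338 K.
Step 2 — Isochoric: V stays 13.1 L; P/T = const ⇒ T₂ = 455 K, P₂ = 789 kPa.
W = 0 (no volume change).
ΔU = nCvΔT = 2.74×20.8×(455−338) = 6680 J.
Q = ΔU = 6680 J.
Net over both steps: W = -6690 J, Q = 3510 J, ΔU = 10200 J.

3510 J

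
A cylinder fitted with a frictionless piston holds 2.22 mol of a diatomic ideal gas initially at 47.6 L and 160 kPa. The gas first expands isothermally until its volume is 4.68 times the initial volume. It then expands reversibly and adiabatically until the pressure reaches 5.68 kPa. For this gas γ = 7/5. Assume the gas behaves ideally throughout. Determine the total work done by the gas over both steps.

T₁ = P₁V₁/(nR) = 160×47.6/(2.22×8.314) = 413 K.
Step 1 — Isothermal: T stays 413 K; PV = const ⇒ V₂ = 223 L, P₂ = 34.2 kPa.
ΔU = 0 (ideal gas, T constant).
W = nRT ln(V₂/V₁) = 2.22×8.314×413×ln(4.68) = 11800 J.
Q = ΔU + W = 11800 J.
State after step 1: P = 34.2 kPa, V = 223 L, T = 413 K.
Step 2 — Adiabatic: T₂/T₁ = (P₂/P₁)^((γ−1)/γ) ⇒ T₂ = 413×(0.166)^0.286 = 247 K; V₂ = 803 L.
ΔU = nCvΔT = 2.22×20.8×(247−413) = -7640 J.
Q = 0 for an adiabatic process, so W = −ΔU = 7640 J.
Net over both steps: W = 19400 J, Q = 11800 J, ΔU = -7640 J.

19400 J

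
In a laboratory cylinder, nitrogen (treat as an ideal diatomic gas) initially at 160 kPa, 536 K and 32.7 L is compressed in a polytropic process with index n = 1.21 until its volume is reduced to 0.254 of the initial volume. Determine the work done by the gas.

n = P₁V₁/(RT₁) = 160×32.7/(8.314×536) = 1.17 mol.
Polytropic n=1.21: T₂ = T₁(V₁/V₂)^(n−1) = 536×(3.94)^0.21 = 715 K; P₂ = P₁(V₁/V₂)^n = 840 kPa.
W = (P₁V₁−P₂V₂)/(n−1) = (160×32.7−840×8.31)/0.21 = -8310 J.

-8310 J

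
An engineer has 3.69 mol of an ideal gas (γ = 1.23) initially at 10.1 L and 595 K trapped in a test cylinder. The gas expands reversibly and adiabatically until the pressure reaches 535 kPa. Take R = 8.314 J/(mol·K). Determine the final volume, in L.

P₁ = nRT₁/V₁ = 3.69×8.314×595/10.1 = 1810 kPa.
Adiabatic: T₂/T₁ = (P₂/P₁)^((γ−1)/γ) ⇒ T₂ = 595×(0.296)^0.187 = 474 K; V₂ = 27.2 L.

27.2 L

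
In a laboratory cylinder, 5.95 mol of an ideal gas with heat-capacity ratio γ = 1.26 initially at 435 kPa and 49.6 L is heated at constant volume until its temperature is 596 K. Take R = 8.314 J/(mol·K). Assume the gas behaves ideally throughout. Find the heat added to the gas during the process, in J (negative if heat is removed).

30400 J

T₁ = P₁V₁/(nR) = 435×49.6/(5.95×8.314) = 436 K.
Isochoric: V stays 49.6 L; P/T = const ⇒ T₂ = 596 K, P₂ = 594 kPa.
W = 0 (no volume change).
ΔU = nCvΔT = 5.95×32.0×(596−436) = 30400 J.
Q = ΔU = 30400 J.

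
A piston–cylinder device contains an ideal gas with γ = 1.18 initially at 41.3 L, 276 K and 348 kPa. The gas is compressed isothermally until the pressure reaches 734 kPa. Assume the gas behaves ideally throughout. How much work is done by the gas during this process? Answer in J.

n = P₁V₁/(RT₁) = 348×41.3/(8.314×276) = 6.26 mol.
Isothermal: T stays 276 K; PV = const ⇒ V₂ = 19.6 L, P₂ = 734 kPa.
W = nRT ln(V₂/V₁) = 6.26×8.314×276×ln(0.474) = -10700 J.

-10700 J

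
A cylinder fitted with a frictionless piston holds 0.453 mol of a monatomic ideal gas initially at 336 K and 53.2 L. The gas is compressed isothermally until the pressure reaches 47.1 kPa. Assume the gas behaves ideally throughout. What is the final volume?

26.9 L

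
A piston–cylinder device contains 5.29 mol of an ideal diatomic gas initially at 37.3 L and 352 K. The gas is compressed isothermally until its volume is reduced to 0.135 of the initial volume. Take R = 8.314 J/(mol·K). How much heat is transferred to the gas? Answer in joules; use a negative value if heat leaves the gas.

P₁ = nRT₁/V₁ = 5.29×8.314×352/37.3 = 415 kPa.
Isothermal: T stays 352 K; PV = const ⇒ V₂ = 5.04 L, P₂ = 3070 kPa.
ΔU = 0 (ideal gas, T constant).
W = nRT ln(V₂/V₁) = 5.29×8.314×352×ln(0.135) = -31000 J.
Q = ΔU + W = -31000 J.

-31000 J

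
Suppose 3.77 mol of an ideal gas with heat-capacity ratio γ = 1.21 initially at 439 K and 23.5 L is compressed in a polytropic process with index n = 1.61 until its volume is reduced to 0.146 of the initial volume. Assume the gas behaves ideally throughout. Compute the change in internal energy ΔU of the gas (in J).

146000 J

P₁ = nRT₁/V₁ = 3.77×8.314×439/23.5 = 586 kPa.
Polytropic n=1.61: T₂ = T₁(V₁/V₂)^(n−1) = 439×(6.85)^0.61 = 1420 K; P₂ = P₁(V₁/V₂)^n = 13000 kPa.
For an ideal gas ΔU = nCvΔT with Cv = R/(γ−1) = 39.6 J/(mol·K).
ΔU = 3.77×39.6×(1420−439) = 146000 J.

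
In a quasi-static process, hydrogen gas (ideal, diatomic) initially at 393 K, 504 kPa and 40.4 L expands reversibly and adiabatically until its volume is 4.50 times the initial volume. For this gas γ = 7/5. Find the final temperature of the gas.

215 K

Adiabatic: TV^(γ−1) = const ⇒ T₂ = 393×(0.222)^0.400 = 215 K; PV^γ = const ⇒ P₂ = 61.4 kPa.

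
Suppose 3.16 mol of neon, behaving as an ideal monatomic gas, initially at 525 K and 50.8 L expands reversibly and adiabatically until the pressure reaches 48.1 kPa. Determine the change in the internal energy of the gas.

-10300 J

P₁ = nRT₁/V₁ = 3.16×8.314×525/50.8 = 272 kPa.
Adiabatic: T₂/T₁ = (P₂/P₁)^((γ−1)/γ) ⇒ T₂ = 525×(0.177)^0.400 = 263 K; V₂ = 144 L.
For an ideal gas ΔU = nCvΔT with Cv = (3/2)R = 12.5 J/(mol·K).
ΔU = 3.16×12.5×(263−525) = -10300 J.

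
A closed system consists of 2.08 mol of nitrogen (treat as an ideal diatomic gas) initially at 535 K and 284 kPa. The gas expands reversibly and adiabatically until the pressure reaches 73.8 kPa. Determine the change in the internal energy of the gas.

-7390 J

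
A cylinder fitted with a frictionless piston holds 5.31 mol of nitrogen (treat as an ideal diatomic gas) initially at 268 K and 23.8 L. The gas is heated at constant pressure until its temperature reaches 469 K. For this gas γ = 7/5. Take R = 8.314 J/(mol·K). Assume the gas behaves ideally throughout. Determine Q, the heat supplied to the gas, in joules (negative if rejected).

P₁ = nRT₁/V₁ = 5.31×8.314×268/23.8 = 497 kPa.
Isobaric: P stays 497 kPa; V/T = const ⇒ T₂ = 469 K, V₂ = 41.7 L.
W = PΔV = 497×(41.7−23.8) kPa·L = 8870 J.
ΔU = nCvΔT = 5.31×20.8×(469−268) = 22200 J.
Q = ΔU + W = nCpΔT = 31100 J.

31100 J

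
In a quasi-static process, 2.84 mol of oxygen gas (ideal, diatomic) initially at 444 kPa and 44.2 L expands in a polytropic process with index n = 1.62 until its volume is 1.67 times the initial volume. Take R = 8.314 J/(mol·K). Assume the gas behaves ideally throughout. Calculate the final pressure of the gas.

T₁ = P₁V₁/(nR) = 444×44.2/(2.84×8.314) = 831 K.
Polytropic n=1.62: T₂ = T₁(V₁/V₂)^(n−1) = 831×(0.599)^0.62 = 605 K; P₂ = P₁(V₁/V₂)^n = 193 kPa.

193 kPa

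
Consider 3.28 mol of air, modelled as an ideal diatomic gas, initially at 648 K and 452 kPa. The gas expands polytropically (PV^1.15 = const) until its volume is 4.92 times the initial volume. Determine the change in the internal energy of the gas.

V₁ = nRT₁/P₁ = 3.28×8.314×648/452 = 39.1 L.
Polytropic n=1.15: T₂ = T₁(V₁/V₂)^(n−1) = 648×(0.203)^0.15 = 510 K; P₂ = P₁(V₁/V₂)^n = 72.3 kPa.
For an ideal gas ΔU = nCvΔT with Cv = (5/2)R = 20.8 J/(mol·K).
ΔU = 3.28×20.8×(510−648) = -9390 J.

-9390 J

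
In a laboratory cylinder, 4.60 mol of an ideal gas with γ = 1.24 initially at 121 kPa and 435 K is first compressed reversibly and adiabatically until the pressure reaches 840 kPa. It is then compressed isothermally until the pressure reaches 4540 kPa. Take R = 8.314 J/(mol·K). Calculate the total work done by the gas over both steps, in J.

V₁ = nRT₁/P₁ = 4.60×8.314×435/121 = 137 L.
Step 1 — Adiabatic: T₂/T₁ = (P₂/P₁)^((γ−1)/γ) ⇒ T₂ = 435×(6.94)^0.194 = 633 K; V₂ = 28.8 L.
ΔU = nCvΔT = 4.60×34.6×(633−435) = 31500 J.
Q = 0 for an adiabatic process, so W = −ΔU = -31500 J.
State after step 1: P = 840 kPa, V = 28.8 L, T = 633 K.
Step 2 — Isothermal: T stays 633 K; PV = const ⇒ V₂ = 5.33 L, P₂ = 4540 kPa.
ΔU = 0 (ideal gas, T constant).
W = nRT ln(V₂/V₁) = 4.60×8.314×633×ln(0.185) = -40800 J.
Q = ΔU + W = -40800 J.
Net over both steps: W = -72400 J, Q = -40800 J, ΔU = 31500 J.

-72400 J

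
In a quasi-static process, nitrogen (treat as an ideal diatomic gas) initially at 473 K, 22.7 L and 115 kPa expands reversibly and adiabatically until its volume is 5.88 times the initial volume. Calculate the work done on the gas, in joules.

n = P₁V₁/(RT₁) = 115×22.7/(8.314×473) = 0.664 mol.
Adiabatic: TV^(γ−1) = const ⇒ T₂ = 473×(0.170)^0.400 = 233 K; PV^γ = const ⇒ P₂ = 9.63 kPa.
ΔU = nCvΔT = 0.664×20.8×(233−473) = -3310 J.
Q = 0 for an adiabatic process, so W = −ΔU = 3310 J.
Work done on the gas = −W_by = -3310 J.

-3310 J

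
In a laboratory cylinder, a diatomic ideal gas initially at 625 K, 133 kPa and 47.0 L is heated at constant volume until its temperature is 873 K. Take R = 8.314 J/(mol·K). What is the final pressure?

186 kPa

Isochoric: V stays 47.0 L; P/T = const ⇒ T₂ = 873 K, P₂ = 186 kPa.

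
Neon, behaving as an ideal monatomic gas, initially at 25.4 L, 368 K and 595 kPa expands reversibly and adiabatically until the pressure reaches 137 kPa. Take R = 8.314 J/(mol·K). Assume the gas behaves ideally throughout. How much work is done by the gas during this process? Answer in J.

n = P₁V₁/(RT₁) = 595×25.4/(8.314×368) = 4.94 mol.
Adiabatic: T₂/T₁ = (P₂/P₁)^((γ−1)/γ) ⇒ T₂ = 368×(0.230)^0.400 = 205 K; V₂ = 61.3 L.
ΔU = nCvΔT = 4.94×12.5×(205−368) = -10100 J.
Q = 0 for an adiabatic process, so W = −ΔU = 10100 J.

10100 J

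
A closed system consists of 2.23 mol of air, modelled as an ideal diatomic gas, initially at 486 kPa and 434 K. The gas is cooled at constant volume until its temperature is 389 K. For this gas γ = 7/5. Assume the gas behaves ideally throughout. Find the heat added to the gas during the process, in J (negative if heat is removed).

V₁ = nRT₁/P₁ = 2.23×8.314×434/486 = 16.6 L.
Isochoric: V stays 16.6 L; P/T = const ⇒ T₂ = 389 K, P₂ = 436 kPa.
W = 0 (no volume change).
ΔU = nCvΔT = 2.23×20.8×(389−434) = -2090 J.
Q = ΔU = -2090 J.

-2090 J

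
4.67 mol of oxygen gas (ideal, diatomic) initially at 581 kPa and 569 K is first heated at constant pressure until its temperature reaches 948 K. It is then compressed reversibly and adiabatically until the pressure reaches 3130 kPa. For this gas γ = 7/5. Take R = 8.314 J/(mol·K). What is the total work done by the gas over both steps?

V₁ = nRT₁/P₁ = 4.67×8.314×569/581 = 38.0 L.
Step 1 — Isobaric: P stays 581 kPa; V/T = const ⇒ T₂ = 948 K, V₂ = 63.4 L.
W = PΔV = 581×(63.4−38.0) kPa·L = 14700 J.
ΔU = nCvΔT = 4.67×20.8×(948−569) = 36800 J.
Q = ΔU + W = nCpΔT = 51500 J.
State after step 1: P = 581 kPa, V = 63.4 L, T = 948 K.
Step 2 — Adiabatic: T₂/T₁ = (P₂/P₁)^((γ−1)/γ) ⇒ T₂ = 948×(5.39)^0.286 = 1530 K; V₂ = 19.0 L.
ΔU = nCvΔT = 4.67×20.8×(1530−948) = 56900 J.
Q = 0 for an adiabatic process, so W = −ΔU = -56900 J.
Net over both steps: W = -42100 J, Q = 51500 J, ΔU = 93600 J.

-42100 J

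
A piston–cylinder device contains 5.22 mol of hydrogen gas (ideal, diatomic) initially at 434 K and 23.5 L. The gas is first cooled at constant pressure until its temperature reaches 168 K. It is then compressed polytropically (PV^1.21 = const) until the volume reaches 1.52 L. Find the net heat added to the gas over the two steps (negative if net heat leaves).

P₁ = nRT₁/V₁ = 5.22×8.314×434/23.5 = 801 kPa.
Step 1 — Isobaric: P stays 801 kPa; V/T = const ⇒ T₂ = 168 K, V₂ = 9.10 L.
W = PΔV = 801×(9.10−23.5) kPa·L = -11500 J.
ΔU = nCvΔT = 5.22×20.8×(168−434) = -28900 J.
Q = ΔU + W = nCpΔT = -40400 J.
State after step 1: P = 801 kPa, V = 9.10 L, T = 168 K.
Step 2 — Polytropic n=1.21: T₂ = T₁(V₁/V₂)^(n−1) = 168×(5.98)^0.21 = 245 K; P₂ = P₁(V₁/V₂)^n = 6980 kPa.
W = (P₁V₁−P₂V₂)/(n−1) = (801×9.10−6980×1.52)/0.21 = -15800 J.
ΔU = nCvΔT = 5.22×20.8×(245−168) = 8310 J.
Q = ΔU + W = -7520 J.
Net over both steps: W = -27400 J, Q = -47900 J, ΔU = -20500 J.

-47900 J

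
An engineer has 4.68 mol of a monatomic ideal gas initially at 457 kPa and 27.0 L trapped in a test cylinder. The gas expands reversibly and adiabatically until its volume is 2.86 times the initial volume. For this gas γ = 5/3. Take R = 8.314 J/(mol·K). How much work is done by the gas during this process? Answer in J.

9320 J

T₁ = P₁V₁/(nR) = 457×27.0/(4.68×8.314) = 317 K.
Adiabatic: TV^(γ−1) = const ⇒ T₂ = 317×(0.350)^0.667 = 157 K; PV^γ = const ⇒ P₂ = 79.3 kPa.
ΔU = nCvΔT = 4.68×12.5×(157−317) = -9320 J.
Q = 0 for an adiabatic process, so W = −ΔU = 9320 J.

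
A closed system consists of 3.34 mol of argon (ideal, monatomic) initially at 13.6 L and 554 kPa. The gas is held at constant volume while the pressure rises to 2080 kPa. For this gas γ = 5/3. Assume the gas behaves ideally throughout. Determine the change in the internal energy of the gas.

31100 J

T₁ = P₁V₁/(nR) = 554×13.6/(3.34×8.314) = 271 K.
Isochoric: V stays 13.6 L; P/T = const ⇒ T₂ = 1020 K, P₂ = 2080 kPa.
For an ideal gas ΔU = nCvΔT with Cv = (3/2)R = 12.5 J/(mol·K).
ΔU = 3.34×12.5×(1020−271) = 31100 J.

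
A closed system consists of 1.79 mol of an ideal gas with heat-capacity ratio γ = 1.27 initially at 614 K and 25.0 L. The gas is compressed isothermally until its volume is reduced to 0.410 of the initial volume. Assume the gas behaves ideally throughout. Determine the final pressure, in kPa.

P₁ = nRT₁/V₁ = 1.79×8.314×614/25.0 = 366 kPa.
Isothermal: T stays 614 K; PV = const ⇒ V₂ = 10.2 L, P₂ = 891 kPa.

891 kPa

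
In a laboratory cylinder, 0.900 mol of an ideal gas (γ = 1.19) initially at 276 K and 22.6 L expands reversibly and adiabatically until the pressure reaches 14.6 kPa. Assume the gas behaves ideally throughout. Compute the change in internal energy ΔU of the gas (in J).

-2760 J

P₁ = nRT₁/V₁ = 0.900×8.314×276/22.6 = 91.4 kPa.
Adiabatic: T₂/T₁ = (P₂/P₁)^((γ−1)/γ) ⇒ T₂ = 276×(0.160)^0.160 = 206 K; V₂ = 106 L.
For an ideal gas ΔU = nCvΔT with Cv = R/(γ−1) = 43.8 J/(mol·K).
ΔU = 0.900×43.8×(206−276) = -2760 J.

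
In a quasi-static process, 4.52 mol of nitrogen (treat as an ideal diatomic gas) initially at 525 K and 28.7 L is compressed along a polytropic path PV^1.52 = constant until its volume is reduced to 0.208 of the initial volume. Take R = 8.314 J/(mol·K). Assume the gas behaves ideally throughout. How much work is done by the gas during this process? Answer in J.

P₁ = nRT₁/V₁ = 4.52×8.314×525/28.7 = 687 kPa.
Polytropic n=1.52: T₂ = T₁(V₁/V₂)^(n−1) = 525×(4.81)^0.52 = 1190 K; P₂ = P₁(V₁/V₂)^n = 7480 kPa.
W = (P₁V₁−P₂V₂)/(n−1) = (687×28.7−7480×5.97)/0.52 = -47900 J.

-47900 J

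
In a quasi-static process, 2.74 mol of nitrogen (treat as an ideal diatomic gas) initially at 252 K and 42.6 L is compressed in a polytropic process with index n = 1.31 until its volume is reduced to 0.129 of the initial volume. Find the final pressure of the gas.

1970 kPa

P₁ = nRT₁/V₁ = 2.74×8.314×252/42.6 = 135 kPa.
Polytropic n=1.31: T₂ = T₁(V₁/V₂)^(n−1) = 252×(7.75)^0.31 = 475 K; P₂ = P₁(V₁/V₂)^n = 1970 kPa.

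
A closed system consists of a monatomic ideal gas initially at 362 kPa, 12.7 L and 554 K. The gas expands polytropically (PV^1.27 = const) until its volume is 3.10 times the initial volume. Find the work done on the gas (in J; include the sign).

-4480 J

n = P₁V₁/(RT₁) = 362×12.7/(8.314×554) = 0.998 mol.
Polytropic n=1.27: T₂ = T₁(V₁/V₂)^(n−1) = 554×(0.323)^0.27 = 408 K; P₂ = P₁(V₁/V₂)^n = 86.0 kPa.
W = (P₁V₁−P₂V₂)/(n−1) = (362×12.7−86.0×39.4)/0.27 = 4480 J.
Work done on the gas = −W_by = -4480 J.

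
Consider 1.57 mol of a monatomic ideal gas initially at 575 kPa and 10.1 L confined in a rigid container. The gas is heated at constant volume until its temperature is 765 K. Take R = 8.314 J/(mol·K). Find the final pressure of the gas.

989 kPa

T₁ = P₁V₁/(nR) = 575×10.1/(1.57×8.314) = 445 K.
Isochoric: V stays 10.1 L; P/T = const ⇒ T₂ = 765 K, P₂ = 989 kPa.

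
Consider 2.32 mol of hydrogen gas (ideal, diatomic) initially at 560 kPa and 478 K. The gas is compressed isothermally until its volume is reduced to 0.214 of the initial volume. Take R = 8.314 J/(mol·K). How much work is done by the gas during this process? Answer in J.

V₁ = nRT₁/P₁ = 2.32×8.314×478/560 = 16.5 L.
Isothermal: T stays 478 K; PV = const ⇒ V₂ = 3.52 L, P₂ = 2620 kPa.
W = nRT ln(V₂/V₁) = 2.32×8.314×478×ln(0.214) = -14200 J.

-14200 J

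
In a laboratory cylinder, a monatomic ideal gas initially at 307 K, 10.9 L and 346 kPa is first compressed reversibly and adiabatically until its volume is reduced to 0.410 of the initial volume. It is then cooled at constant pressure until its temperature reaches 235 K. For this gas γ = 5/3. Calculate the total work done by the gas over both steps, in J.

-8540 J

n = P₁V₁/(RT₁) = 346×10.9/(8.314×307) = 1.48 mol.
Step 1 — Adiabatic: TV^(γ−1) = const ⇒ T₂ = 307×(2.44)^0.667 = 556 K; PV^γ = const ⇒ P₂ = 1530 kPa.
ΔU = nCvΔT = 1.48×12.5×(556−307) = 4590 J.
Q = 0 for an adiabatic process, so W = −ΔU = -4590 J.
State after step 1: P = 1530 kPa, V = 4.47 L, T = 556 K.
Step 2 — Isobaric: P stays 1530 kPa; V/T = const ⇒ T₂ = 235 K, V₂ = 1.89 L.
W = PΔV = 1530×(1.89−4.47) kPa·L = -3950 J.
ΔU = nCvΔT = 1.48×12.5×(235−556) = -5920 J.
Q = ΔU + W = nCpΔT = -9870 J.
Net over both steps: W = -8540 J, Q = -9870 J, ΔU = -1330 J.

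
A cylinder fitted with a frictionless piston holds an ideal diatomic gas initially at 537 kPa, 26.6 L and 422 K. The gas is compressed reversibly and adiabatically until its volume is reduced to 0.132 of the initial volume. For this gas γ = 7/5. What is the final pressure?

Adiabatic: TV^(γ−1) = const ⇒ T₂ = 422×(7.58)^0.400 = 949 K; PV^γ = const ⇒ P₂ = 9140 kPa.

9140 kPa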